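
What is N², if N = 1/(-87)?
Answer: 1/7569 ≈ 0.00013212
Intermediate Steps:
N = -1/87 ≈ -0.011494
N² = (-1/87)² = 1/7569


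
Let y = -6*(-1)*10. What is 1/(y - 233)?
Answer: -1/173 ≈ -0.0057803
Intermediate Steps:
y = 60 (y = 6*10 = 60)
1/(y - 233) = 1/(60 - 233) = 1/(-173) = -1/173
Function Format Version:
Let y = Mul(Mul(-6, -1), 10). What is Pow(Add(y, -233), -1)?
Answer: Rational(-1, 173) ≈ -0.0057803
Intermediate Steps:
y = 60 (y = Mul(6, 10) = 60)
Pow(Add(y, -233), -1) = Pow(Add(60, -233), -1) = Pow(-173, -1) = Rational(-1, 173)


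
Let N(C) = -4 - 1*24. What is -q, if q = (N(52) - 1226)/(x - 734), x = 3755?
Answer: 22/53 ≈ 0.41509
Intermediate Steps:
N(C) = -28 (N(C) = -4 - 24 = -28)
q = -22/53 (q = (-28 - 1226)/(3755 - 734) = -1254/3021 = -1254*1/3021 = -22/53 ≈ -0.41509)
-q = -1*(-22/53) = 22/53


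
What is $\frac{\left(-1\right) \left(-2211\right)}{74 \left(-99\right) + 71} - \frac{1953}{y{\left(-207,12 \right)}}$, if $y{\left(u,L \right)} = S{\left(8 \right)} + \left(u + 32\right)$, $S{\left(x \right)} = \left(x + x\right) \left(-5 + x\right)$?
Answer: $\frac{13888218}{921385} \approx 15.073$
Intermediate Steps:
$S{\left(x \right)} = 2 x \left(-5 + x\right)$
$y{\left(u,L \right)} = 80 + u$ ($y{\left(u,L \right)} = 2 \cdot 8 \left(-5 + 8\right) + \left(u + 32\right) = 2 \cdot 8 \cdot 3 + \left(32 + u\right) = 48 + \left(32 + u\right) = 80 + u$)
$\frac{\left(-1\right) \left(-2211\right)}{74 \left(-99\right) + 71} - \frac{1953}{y{\left(-207,12 \right)}} = \frac{\left(-1\right) \left(-2211\right)}{74 \left(-99\right) + 71} - \frac{1953}{80 - 207} = \frac{2211}{-7326 + 71} - \frac{1953}{-127} = \frac{2211}{-7255} - - \frac{1953}{127} = 2211 \left(- \frac{1}{7255}\right) + \frac{1953}{127} = - \frac{2211}{7255} + \frac{1953}{127} = \frac{13888218}{921385}$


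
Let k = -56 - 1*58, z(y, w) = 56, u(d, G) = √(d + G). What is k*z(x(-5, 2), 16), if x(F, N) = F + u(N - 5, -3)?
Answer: -6384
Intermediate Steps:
u(d, G) = √(G + d)
x(F, N) = F + √(-8 + N) (x(F, N) = F + √(-3 + (N - 5)) = F + √(-3 + (-5 + N)) = F + √(-8 + N))
k = -114 (k = -56 - 58 = -114)
k*z(x(-5, 2), 16) = -114*56 = -6384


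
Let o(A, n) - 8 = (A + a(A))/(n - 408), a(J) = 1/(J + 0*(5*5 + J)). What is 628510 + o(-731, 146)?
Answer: 60187779379/95761 ≈ 6.2852e+5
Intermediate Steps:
a(J) = 1/J (a(J) = 1/(J + 0*(25 + J)) = 1/(J + 0) = 1/J)
o(A, n) = 8 + (A + 1/A)/(-408 + n) (o(A, n) = 8 + (A + 1/A)/(n - 408) = 8 + (A + 1/A)/(-408 + n))
628510 + o(-731, 146) = 628510 + (1 - 731*(-3264 - 731 + 8*146))/((-731)*(-408 + 146)) = 628510 - 1/731*(1 - 731*(-3264 - 731 + 1168))/(-262) = 628510 - 1/731*(-1/262)*(1 - 731*(-2827)) = 628510 - 1/731*(-1/262)*(1 + 2066537) = 628510 - 1/731*(-1/262)*2066538 = 628510 + 1033269/95761 = 60187779379/95761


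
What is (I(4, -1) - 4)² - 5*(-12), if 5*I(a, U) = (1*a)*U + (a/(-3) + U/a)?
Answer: 310249/3600 ≈ 86.180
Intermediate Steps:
I(a, U) = -a/15 + U*a/5 + U/(5*a) (I(a, U) = ((1*a)*U + (a/(-3) + U/a))/5 = (a*U + (a*(-⅓) + U/a))/5 = (U*a + (-a/3 + U/a))/5 = (-a/3 + U*a + U/a)/5 = -a/15 + U*a/5 + U/(5*a))
(I(4, -1) - 4)² - 5*(-12) = ((-1/15*4 + (⅕)*(-1)*4 + (⅕)*(-1)/4) - 4)² - 5*(-12) = ((-4/15 - ⅘ + (⅕)*(-1)*(¼)) - 4)² + 60 = ((-4/15 - ⅘ - 1/20) - 4)² + 60 = (-67/60 - 4)² + 60 = (-307/60)² + 60 = 94249/3600 + 60 = 310249/3600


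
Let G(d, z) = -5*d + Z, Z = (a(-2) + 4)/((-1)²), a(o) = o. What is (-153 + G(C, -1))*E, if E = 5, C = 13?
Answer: -1080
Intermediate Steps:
Z = 2 (Z = (-2 + 4)/((-1)²) = 2/1 = 2*1 = 2)
G(d, z) = 2 - 5*d (G(d, z) = -5*d + 2 = 2 - 5*d)
(-153 + G(C, -1))*E = (-153 + (2 - 5*13))*5 = (-153 + (2 - 65))*5 = (-153 - 63)*5 = -216*5 = -1080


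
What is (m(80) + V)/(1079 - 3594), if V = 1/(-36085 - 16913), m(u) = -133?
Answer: 1409747/26657994 ≈ 0.052883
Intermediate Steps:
V = -1/52998 (V = 1/(-52998) = -1/52998 ≈ -1.8869e-5)
(m(80) + V)/(1079 - 3594) = (-133 - 1/52998)/(1079 - 3594) = -7048735/52998/(-2515) = -7048735/52998*(-1/2515) = 1409747/26657994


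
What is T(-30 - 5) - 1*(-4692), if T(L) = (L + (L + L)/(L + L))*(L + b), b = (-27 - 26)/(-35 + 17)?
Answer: 52037/9 ≈ 5781.9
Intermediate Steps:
b = 53/18 (b = -53/(-18) = -53*(-1/18) = 53/18 ≈ 2.9444)
T(L) = (1 + L)*(53/18 + L) (T(L) = (L + (L + L)/(L + L))*(L + 53/18) = (L + (2*L)/((2*L)))*(53/18 + L) = (L + (2*L)*(1/(2*L)))*(53/18 + L) = (L + 1)*(53/18 + L) = (1 + L)*(53/18 + L))
T(-30 - 5) - 1*(-4692) = (53/18 + (-30 - 5)² + 71*(-30 - 5)/18) - 1*(-4692) = (53/18 + (-35)² + (71/18)*(-35)) + 4692 = (53/18 + 1225 - 2485/18) + 4692 = 9809/9 + 4692 = 52037/9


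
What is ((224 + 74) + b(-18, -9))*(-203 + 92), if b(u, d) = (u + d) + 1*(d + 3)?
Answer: -29415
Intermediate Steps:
b(u, d) = 3 + u + 2*d (b(u, d) = (d + u) + 1*(3 + d) = (d + u) + (3 + d) = 3 + u + 2*d)
((224 + 74) + b(-18, -9))*(-203 + 92) = ((224 + 74) + (3 - 18 + 2*(-9)))*(-203 + 92) = (298 + (3 - 18 - 18))*(-111) = (298 - 33)*(-111) = 265*(-111) = -29415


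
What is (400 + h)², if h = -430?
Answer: 900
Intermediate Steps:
(400 + h)² = (400 - 430)² = (-30)² = 900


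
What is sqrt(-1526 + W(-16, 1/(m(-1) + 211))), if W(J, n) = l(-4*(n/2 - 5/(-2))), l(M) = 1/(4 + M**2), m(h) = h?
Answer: 13*I*sqrt(11914589824529)/1148701 ≈ 39.064*I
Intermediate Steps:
W(J, n) = 1/(4 + (-10 - 2*n)**2) (W(J, n) = 1/(4 + (-4*(n/2 - 5/(-2)))**2) = 1/(4 + (-4*(n*(1/2) - 5*(-1/2)))**2) = 1/(4 + (-4*(n/2 + 5/2))**2) = 1/(4 + (-4*(5/2 + n/2))**2) = 1/(4 + (-10 - 2*n)**2))
sqrt(-1526 + W(-16, 1/(m(-1) + 211))) = sqrt(-1526 + 1/(4*(1 + (5 + 1/(-1 + 211))**2))) = sqrt(-1526 + 1/(4*(1 + (5 + 1/210)**2))) = sqrt(-1526 + 1/(4*(1 + (1051/210)**2))) = sqrt(-1526 + 1/(4*(1 + 1104601/44100))) = sqrt(-1526 + 1/(4*(1148701/44100))) = sqrt(-1526 + (1/4)*(44100/1148701)) = sqrt(-1526 + 11025/1148701) = sqrt(-1752906701/1148701) = 13*I*sqrt(11914589824529)/1148701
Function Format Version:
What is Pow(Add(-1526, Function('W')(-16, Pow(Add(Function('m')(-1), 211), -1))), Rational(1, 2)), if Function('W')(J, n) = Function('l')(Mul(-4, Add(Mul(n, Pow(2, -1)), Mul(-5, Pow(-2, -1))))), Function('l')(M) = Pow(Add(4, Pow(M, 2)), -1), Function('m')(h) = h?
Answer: Mul(Rational(13, 1148701), I, Pow(11914589824529, Rational(1, 2))) ≈ Mul(39.064, I)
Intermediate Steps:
Function('W')(J, n) = Pow(Add(4, Pow(Add(-10, Mul(-2, n)), 2)), -1) (Function('W')(J, n) = Pow(Add(4, Pow(Mul(-4, Add(Mul(n, Pow(2, -1)), Mul(-5, Pow(-2, -1)))), 2)), -1) = Pow(Add(4, Pow(Mul(-4, Add(Mul(n, Rational(1, 2)), Mul(-5, Rational(-1, 2)))), 2)), -1) = Pow(Add(4, Pow(Mul(-4, Add(Mul(Rational(1, 2), n), Rational(5, 2))), 2)), -1) = Pow(Add(4, Pow(Mul(-4, Add(Rational(5, 2), Mul(Rational(1, 2), n))), 2)), -1) = Pow(Add(4, Pow(Add(-10, Mul(-2, n)), 2)), -1))
Pow(Add(-1526, Function('W')(-16, Pow(Add(Function('m')(-1), 211), -1))), Rational(1, 2)) = Pow(Add(-1526, Mul(Rational(1, 4), Pow(Add(1, Pow(Add(5, Pow(Add(-1, 211), -1)), 2)), -1))), Rational(1, 2)) = Pow(Add(-1526, Mul(Rational(1, 4), Pow(Add(1, Pow(Add(5, Pow(210, -1)), 2)), -1))), Rational(1, 2)) = Pow(Add(-1526, Mul(Rational(1, 4), Pow(Add(1, Pow(Add(5, Rational(1, 210)), 2)), -1))), Rational(1, 2)) = Pow(Add(-1526, Mul(Rational(1, 4), Pow(Add(1, Pow(Rational(1051, 210), 2)), -1))), Rational(1, 2)) = Pow(Add(-1526, Mul(Rational(1, 4), Pow(Add(1, Rational(1104601, 44100)), -1))), Rational(1, 2)) = Pow(Add(-1526, Mul(Rational(1, 4), Pow(Rational(1148701, 44100), -1))), Rational(1, 2)) = Pow(Add(-1526, Mul(Rational(1, 4), Rational(44100, 1148701))), Rational(1, 2)) = Pow(Add(-1526, Rational(11025, 1148701)), Rational(1, 2)) = Pow(Rational(-1752906701, 1148701), Rational(1, 2)) = Mul(Rational(13, 1148701), I, Pow(11914589824529, Rational(1, 2)))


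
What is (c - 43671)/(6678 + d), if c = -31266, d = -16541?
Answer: 74937/9863 ≈ 7.5978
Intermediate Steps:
(c - 43671)/(6678 + d) = (-31266 - 43671)/(6678 - 16541) = -74937/(-9863) = -74937*(-1/9863) = 74937/9863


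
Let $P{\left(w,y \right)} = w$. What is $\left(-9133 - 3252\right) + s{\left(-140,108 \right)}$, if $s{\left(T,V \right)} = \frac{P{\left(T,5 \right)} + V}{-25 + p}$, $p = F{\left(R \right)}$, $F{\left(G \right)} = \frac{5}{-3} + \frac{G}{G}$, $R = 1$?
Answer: $- \frac{953549}{77} \approx -12384.0$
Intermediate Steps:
$F{\left(G \right)} = - \frac{2}{3}$ ($F{\left(G \right)} = 5 \left(- \frac{1}{3}\right) + 1 = - \frac{5}{3} + 1 = - \frac{2}{3}$)
$p = - \frac{2}{3} \approx -0.66667$
$s{\left(T,V \right)} = - \frac{3 T}{77} - \frac{3 V}{77}$ ($s{\left(T,V \right)} = \frac{T + V}{-25 - \frac{2}{3}} = \frac{T + V}{- \frac{77}{3}} = \left(T + V\right) \left(- \frac{3}{77}\right) = - \frac{3 T}{77} - \frac{3 V}{77}$)
$\left(-9133 - 3252\right) + s{\left(-140,108 \right)} = \left(-9133 - 3252\right) - - \frac{96}{77} = -12385 + \left(\frac{60}{11} - \frac{324}{77}\right) = -12385 + \frac{96}{77} = - \frac{953549}{77}$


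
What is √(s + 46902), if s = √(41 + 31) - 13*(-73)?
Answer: √(47851 + 6*√2) ≈ 218.77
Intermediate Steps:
s = 949 + 6*√2 (s = √72 + 949 = 6*√2 + 949 = 949 + 6*√2 ≈ 957.49)
√(s + 46902) = √((949 + 6*√2) + 46902) = √(47851 + 6*√2)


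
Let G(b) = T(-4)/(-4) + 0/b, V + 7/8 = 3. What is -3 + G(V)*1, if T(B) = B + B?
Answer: -1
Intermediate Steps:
T(B) = 2*B
V = 17/8 (V = -7/8 + 3 = 17/8 ≈ 2.1250)
G(b) = 2 (G(b) = (2*(-4))/(-4) + 0/b = -8*(-¼) + 0 = 2 + 0 = 2)
-3 + G(V)*1 = -3 + 2*1 = -3 + 2 = -1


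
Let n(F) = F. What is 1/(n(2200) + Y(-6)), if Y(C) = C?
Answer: 1/2194 ≈ 0.00045579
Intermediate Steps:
1/(n(2200) + Y(-6)) = 1/(2200 - 6) = 1/2194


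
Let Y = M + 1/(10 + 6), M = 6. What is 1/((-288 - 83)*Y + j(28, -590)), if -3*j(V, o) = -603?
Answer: -16/32771 ≈ -0.00048824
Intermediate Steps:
j(V, o) = 201 (j(V, o) = -⅓*(-603) = 201)
Y = 97/16 (Y = 6 + 1/(10 + 6) = 6 + 1/16 = 97/16 ≈ 6.0625)
1/((-288 - 83)*Y + j(28, -590)) = 1/((-288 - 83)*(97/16) + 201) = 1/(-371*97/16 + 201) = 1/(-35987/16 + 201) = 1/(-32771/16) = -16/32771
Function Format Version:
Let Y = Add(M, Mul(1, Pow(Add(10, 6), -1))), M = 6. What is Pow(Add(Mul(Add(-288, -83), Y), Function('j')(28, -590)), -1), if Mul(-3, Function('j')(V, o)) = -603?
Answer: Rational(-16, 32771) ≈ -0.00048824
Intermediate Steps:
Function('j')(V, o) = 201 (Function('j')(V, o) = Mul(Rational(-1, 3), -603) = 201)
Y = Rational(97, 16) (Y = Add(6, Mul(1, Pow(Add(10, 6), -1))) = Add(6, Mul(1, Pow(16, -1))) = Add(6, Mul(1, Rational(1, 16))) = Add(6, Rational(1, 16)) = Rational(97, 16) ≈ 6.0625)
Pow(Add(Mul(Add(-288, -83), Y), Function('j')(28, -590)), -1) = Pow(Add(Mul(Add(-288, -83), Rational(97, 16)), 201), -1) = Pow(Add(Mul(-371, Rational(97, 16)), 201), -1) = Pow(Add(Rational(-35987, 16), 201), -1) = Pow(Rational(-32771, 16), -1) = Rational(-16, 32771)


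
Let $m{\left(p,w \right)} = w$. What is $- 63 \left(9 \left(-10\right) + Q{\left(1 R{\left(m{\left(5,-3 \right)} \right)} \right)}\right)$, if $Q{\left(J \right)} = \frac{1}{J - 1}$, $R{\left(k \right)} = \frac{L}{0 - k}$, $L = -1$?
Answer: $\frac{22869}{4} \approx 5717.3$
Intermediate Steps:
$R{\left(k \right)} = \frac{1}{k}$ ($R{\left(k \right)} = - \frac{1}{0 - k} = - \frac{1}{\left(-1\right) k} = - \frac{-1}{k} = \frac{1}{k}$)
$Q{\left(J \right)} = \frac{1}{-1 + J}$
$- 63 \left(9 \left(-10\right) + Q{\left(1 R{\left(m{\left(5,-3 \right)} \right)} \right)}\right) = - 63 \left(9 \left(-10\right) + \frac{1}{-1 + 1 \frac{1}{-3}}\right) = - 63 \left(-90 + \frac{1}{-1 + 1 \left(- \frac{1}{3}\right)}\right) = - 63 \left(-90 + \frac{1}{-1 - \frac{1}{3}}\right) = - 63 \left(-90 + \frac{1}{- \frac{4}{3}}\right) = - 63 \left(-90 - \frac{3}{4}\right) = \left(-63\right) \left(- \frac{363}{4}\right) = \frac{22869}{4}$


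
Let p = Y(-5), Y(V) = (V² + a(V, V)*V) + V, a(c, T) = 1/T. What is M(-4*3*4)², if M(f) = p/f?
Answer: 49/256 ≈ 0.19141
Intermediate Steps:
Y(V) = 1 + V + V² (Y(V) = (V² + V/V) + V = (V² + 1) + V = (1 + V²) + V = 1 + V + V²)
p = 21 (p = 1 - 5*(1 - 5) = 1 - 5*(-4) = 1 + 20 = 21)
M(f) = 21/f
M(-4*3*4)² = (21/((-4*3*4)))² = (21/((-12*4)))² = (21/(-48))² = (21*(-1/48))² = (-7/16)² = 49/256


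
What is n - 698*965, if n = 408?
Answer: -673162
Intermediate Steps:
n - 698*965 = 408 - 698*965 = 408 - 673570 = -673162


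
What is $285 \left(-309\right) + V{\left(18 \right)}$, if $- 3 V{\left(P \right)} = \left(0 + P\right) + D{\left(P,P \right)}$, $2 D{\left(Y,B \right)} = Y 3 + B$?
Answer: $-88083$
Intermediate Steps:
$D{\left(Y,B \right)} = \frac{B}{2} + \frac{3 Y}{2}$ ($D{\left(Y,B \right)} = \frac{Y 3 + B}{2} = \frac{3 Y + B}{2} = \frac{B + 3 Y}{2} = \frac{B}{2} + \frac{3 Y}{2}$)
$V{\left(P \right)} = - P$ ($V{\left(P \right)} = - \frac{\left(0 + P\right) + \left(\frac{P}{2} + \frac{3 P}{2}\right)}{3} = - \frac{P + 2 P}{3} = - \frac{3 P}{3} = - P$)
$285 \left(-309\right) + V{\left(18 \right)} = 285 \left(-309\right) - 18 = -88065 - 18 = -88083$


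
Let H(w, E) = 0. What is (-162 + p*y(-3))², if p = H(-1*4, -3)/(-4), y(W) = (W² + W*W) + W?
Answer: 26244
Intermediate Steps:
y(W) = W + 2*W² (y(W) = (W² + W²) + W = 2*W² + W = W + 2*W²)
p = 0 (p = 0/(-4) = 0*(-¼) = 0)
(-162 + p*y(-3))² = (-162 + 0*(-3*(1 + 2*(-3))))² = (-162 + 0*(-3*(1 - 6)))² = (-162 + 0*(-3*(-5)))² = (-162 + 0*15)² = (-162 + 0)² = (-162)² = 26244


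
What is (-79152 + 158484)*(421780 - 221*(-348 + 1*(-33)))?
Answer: 40140484692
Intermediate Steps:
(-79152 + 158484)*(421780 - 221*(-348 + 1*(-33))) = 79332*(421780 - 221*(-348 - 33)) = 79332*(421780 - 221*(-381)) = 79332*(421780 + 84201) = 79332*505981 = 40140484692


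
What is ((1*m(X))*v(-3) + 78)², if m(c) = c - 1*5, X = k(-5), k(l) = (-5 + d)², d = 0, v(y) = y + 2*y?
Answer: 10404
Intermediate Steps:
v(y) = 3*y
k(l) = 25 (k(l) = (-5 + 0)² = (-5)² = 25)
X = 25
m(c) = -5 + c (m(c) = c - 5 = -5 + c)
((1*m(X))*v(-3) + 78)² = ((1*(-5 + 25))*(3*(-3)) + 78)² = ((1*20)*(-9) + 78)² = (20*(-9) + 78)² = (-180 + 78)² = (-102)² = 10404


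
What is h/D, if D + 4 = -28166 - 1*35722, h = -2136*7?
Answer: 3738/15973 ≈ 0.23402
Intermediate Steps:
h = -14952
D = -63892 (D = -4 + (-28166 - 1*35722) = -4 + (-28166 - 35722) = -4 - 63888 = -63892)
h/D = -14952/(-63892) = -14952*(-1/63892) = 3738/15973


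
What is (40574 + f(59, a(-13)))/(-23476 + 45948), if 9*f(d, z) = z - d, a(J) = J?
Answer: 20283/11236 ≈ 1.8052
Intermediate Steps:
f(d, z) = -d/9 + z/9 (f(d, z) = (z - d)/9 = -d/9 + z/9)
(40574 + f(59, a(-13)))/(-23476 + 45948) = (40574 + (-⅑*59 + (⅑)*(-13)))/(-23476 + 45948) = (40574 + (-59/9 - 13/9))/22472 = (40574 - 8)*(1/22472) = 40566*(1/22472) = 20283/11236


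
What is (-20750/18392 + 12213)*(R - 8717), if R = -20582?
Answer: -3290288628527/9196 ≈ -3.5780e+8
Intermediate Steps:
(-20750/18392 + 12213)*(R - 8717) = (-20750/18392 + 12213)*(-20582 - 8717) = (-20750*1/18392 + 12213)*(-29299) = (-10375/9196 + 12213)*(-29299) = (112300373/9196)*(-29299) = -3290288628527/9196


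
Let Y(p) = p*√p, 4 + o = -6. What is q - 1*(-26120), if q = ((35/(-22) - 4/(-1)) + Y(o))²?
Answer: 12160889/484 - 530*I*√10/11 ≈ 25126.0 - 152.36*I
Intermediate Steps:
o = -10 (o = -4 - 6 = -10)
Y(p) = p^(3/2)
q = (53/22 - 10*I*√10)² (q = ((35/(-22) - 4/(-1)) + (-10)^(3/2))² = ((35*(-1/22) - 4*(-1)) - 10*I*√10)² = ((-35/22 + 4) - 10*I*√10)² = (53/22 - 10*I*√10)² ≈ -994.2 - 152.36*I)
q - 1*(-26120) = (53 - 220*I*√10)²/484 - 1*(-26120) = (53 - 220*I*√10)²/484 + 26120 = 26120 + (53 - 220*I*√10)²/484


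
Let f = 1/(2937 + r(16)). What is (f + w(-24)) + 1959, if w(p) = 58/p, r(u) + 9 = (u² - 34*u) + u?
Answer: 15590059/7968 ≈ 1956.6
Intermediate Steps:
r(u) = -9 + u² - 33*u (r(u) = -9 + ((u² - 34*u) + u) = -9 + (u² - 33*u) = -9 + u² - 33*u)
f = 1/2656 (f = 1/(2937 + (-9 + 16² - 33*16)) = 1/(2937 + (-9 + 256 - 528)) = 1/(2937 - 281) = 1/2656 ≈ 0.00037651)
(f + w(-24)) + 1959 = (1/2656 + 58/(-24)) + 1959 = (1/2656 + 58*(-1/24)) + 1959 = (1/2656 - 29/12) + 1959 = -19253/7968 + 1959 = 15590059/7968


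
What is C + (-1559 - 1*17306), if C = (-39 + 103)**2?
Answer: -14769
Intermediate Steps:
C = 4096 (C = 64**2 = 4096)
C + (-1559 - 1*17306) = 4096 + (-1559 - 1*17306) = 4096 + (-1559 - 17306) = 4096 - 18865 = -14769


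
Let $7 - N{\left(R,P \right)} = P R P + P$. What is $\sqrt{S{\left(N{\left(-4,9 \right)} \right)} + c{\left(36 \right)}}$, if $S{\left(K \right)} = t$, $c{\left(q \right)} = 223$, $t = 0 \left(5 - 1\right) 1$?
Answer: $\sqrt{223} \approx 14.933$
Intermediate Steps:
$t = 0$ ($t = 0 \cdot 4 \cdot 1 = 0 \cdot 1 = 0$)
$N{\left(R,P \right)} = 7 - P - R P^{2}$ ($N{\left(R,P \right)} = 7 - \left(P R P + P\right) = 7 - \left(R P^{2} + P\right) = 7 - \left(P + R P^{2}\right) = 7 - P - R P^{2}$)
$S{\left(K \right)} = 0$
$\sqrt{S{\left(N{\left(-4,9 \right)} \right)} + c{\left(36 \right)}} = \sqrt{0 + 223} = \sqrt{223}$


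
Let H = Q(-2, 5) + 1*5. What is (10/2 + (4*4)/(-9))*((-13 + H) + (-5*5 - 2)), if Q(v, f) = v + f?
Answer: -928/9 ≈ -103.11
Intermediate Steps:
Q(v, f) = f + v
H = 8 (H = (5 - 2) + 1*5 = 3 + 5 = 8)
(10/2 + (4*4)/(-9))*((-13 + H) + (-5*5 - 2)) = (10/2 + (4*4)/(-9))*((-13 + 8) + (-5*5 - 2)) = (10*(½) + 16*(-⅑))*(-5 + (-25 - 2)) = (5 - 16/9)*(-5 - 27) = (29/9)*(-32) = -928/9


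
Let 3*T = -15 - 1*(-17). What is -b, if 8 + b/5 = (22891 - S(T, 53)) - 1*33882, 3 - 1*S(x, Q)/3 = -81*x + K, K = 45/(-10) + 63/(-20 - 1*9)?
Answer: 3245105/58 ≈ 55950.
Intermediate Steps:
T = ⅔ (T = (-15 - 1*(-17))/3 = (-15 + 17)/3 = (⅓)*2 = ⅔ ≈ 0.66667)
K = -387/58 (K = 45*(-⅒) + 63/(-20 - 9) = -9/2 + 63/(-29) = -9/2 + 63*(-1/29) = -9/2 - 63/29 = -387/58 ≈ -6.6724)
S(x, Q) = 1683/58 + 243*x (S(x, Q) = 9 - 3*(-81*x - 387/58) = 9 - 3*(-387/58 - 81*x) = 9 + (1161/58 + 243*x) = 1683/58 + 243*x)
b = -3245105/58 (b = -40 + 5*((22891 - (1683/58 + 243*(⅔))) - 1*33882) = -40 + 5*((22891 - (1683/58 + 162)) - 33882) = -40 + 5*((22891 - 1*11079/58) - 33882) = -40 + 5*((22891 - 11079/58) - 33882) = -40 + 5*(1316599/58 - 33882) = -40 + 5*(-648557/58) = -40 - 3242785/58 = -3245105/58 ≈ -55950.)
-b = -1*(-3245105/58) = 3245105/58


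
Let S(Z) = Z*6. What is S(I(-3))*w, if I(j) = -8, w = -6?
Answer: 288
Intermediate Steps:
S(Z) = 6*Z
S(I(-3))*w = (6*(-8))*(-6) = -48*(-6) = 288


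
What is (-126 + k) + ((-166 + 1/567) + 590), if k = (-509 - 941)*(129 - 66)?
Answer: -51626483/567 ≈ -91052.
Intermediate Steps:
k = -91350 (k = -1450*63 = -91350)
(-126 + k) + ((-166 + 1/567) + 590) = (-126 - 91350) + ((-166 + 1/567) + 590) = -91476 + ((-166 + 1/567) + 590) = -91476 + (-94121/567 + 590) = -91476 + 240409/567 = -51626483/567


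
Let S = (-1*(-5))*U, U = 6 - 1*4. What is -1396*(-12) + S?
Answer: 16762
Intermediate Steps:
U = 2 (U = 6 - 4 = 2)
S = 10 (S = -1*(-5)*2 = 5*2 = 10)
-1396*(-12) + S = -1396*(-12) + 10 = -349*(-48) + 10 = 16752 + 10 = 16762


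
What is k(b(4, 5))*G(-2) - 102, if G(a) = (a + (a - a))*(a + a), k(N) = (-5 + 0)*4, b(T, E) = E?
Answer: -262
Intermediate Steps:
k(N) = -20 (k(N) = -5*4 = -20)
G(a) = 2*a**2 (G(a) = (a + 0)*(2*a) = a*(2*a) = 2*a**2)
k(b(4, 5))*G(-2) - 102 = -40*(-2)**2 - 102 = -40*4 - 102 = -20*8 - 102 = -160 - 102 = -262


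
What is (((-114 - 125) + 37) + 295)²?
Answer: 8649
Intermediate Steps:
(((-114 - 125) + 37) + 295)² = ((-239 + 37) + 295)² = (-202 + 295)² = 93² = 8649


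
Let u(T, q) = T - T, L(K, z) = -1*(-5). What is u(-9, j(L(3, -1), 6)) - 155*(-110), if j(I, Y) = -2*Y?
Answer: 17050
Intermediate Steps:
L(K, z) = 5
u(T, q) = 0
u(-9, j(L(3, -1), 6)) - 155*(-110) = 0 - 155*(-110) = 0 + 17050 = 17050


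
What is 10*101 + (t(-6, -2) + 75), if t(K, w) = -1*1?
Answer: 1084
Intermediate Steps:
t(K, w) = -1
10*101 + (t(-6, -2) + 75) = 10*101 + (-1 + 75) = 1010 + 74 = 1084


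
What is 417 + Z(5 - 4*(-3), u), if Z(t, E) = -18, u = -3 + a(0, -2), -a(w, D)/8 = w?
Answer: 399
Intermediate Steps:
a(w, D) = -8*w
u = -3 (u = -3 - 8*0 = -3 + 0 = -3)
417 + Z(5 - 4*(-3), u) = 417 - 18 = 399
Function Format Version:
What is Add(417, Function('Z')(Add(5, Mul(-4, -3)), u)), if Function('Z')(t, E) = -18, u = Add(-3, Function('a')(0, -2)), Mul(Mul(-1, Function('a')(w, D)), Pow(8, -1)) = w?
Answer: 399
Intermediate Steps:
Function('a')(w, D) = Mul(-8, w)
u = -3 (u = Add(-3, Mul(-8, 0)) = Add(-3, 0) = -3)
Add(417, Function('Z')(Add(5, Mul(-4, -3)), u)) = Add(417, -18) = 399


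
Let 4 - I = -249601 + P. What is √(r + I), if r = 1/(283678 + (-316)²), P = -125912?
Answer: 27*√75772185555634/383534 ≈ 612.79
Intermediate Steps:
I = 375517 (I = 4 - (-249601 - 125912) = 4 - 1*(-375513) = 4 + 375513 = 375517)
r = 1/383534 (r = 1/(283678 + 99856) = 1/383534 ≈ 2.6073e-6)
√(r + I) = √(1/383534 + 375517) = √(144023537079/383534) = 27*√75772185555634/383534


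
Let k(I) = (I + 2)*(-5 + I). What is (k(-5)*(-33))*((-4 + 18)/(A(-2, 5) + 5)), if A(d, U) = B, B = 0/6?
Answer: -2772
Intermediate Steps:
B = 0 (B = 0*(1/6) = 0)
A(d, U) = 0
k(I) = (-5 + I)*(2 + I) (k(I) = (2 + I)*(-5 + I) = (-5 + I)*(2 + I))
(k(-5)*(-33))*((-4 + 18)/(A(-2, 5) + 5)) = ((-10 + (-5)**2 - 3*(-5))*(-33))*((-4 + 18)/(0 + 5)) = ((-10 + 25 + 15)*(-33))*(14/5) = (30*(-33))*(14*(1/5)) = -990*14/5 = -2772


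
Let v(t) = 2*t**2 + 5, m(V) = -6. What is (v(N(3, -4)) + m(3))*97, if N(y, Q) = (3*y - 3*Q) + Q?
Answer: 55969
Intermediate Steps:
N(y, Q) = -2*Q + 3*y (N(y, Q) = (-3*Q + 3*y) + Q = -2*Q + 3*y)
v(t) = 5 + 2*t**2
(v(N(3, -4)) + m(3))*97 = ((5 + 2*(-2*(-4) + 3*3)**2) - 6)*97 = ((5 + 2*(8 + 9)**2) - 6)*97 = ((5 + 2*17**2) - 6)*97 = ((5 + 2*289) - 6)*97 = ((5 + 578) - 6)*97 = (583 - 6)*97 = 577*97 = 55969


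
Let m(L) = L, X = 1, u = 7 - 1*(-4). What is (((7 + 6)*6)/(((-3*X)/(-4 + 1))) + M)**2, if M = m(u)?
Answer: 7921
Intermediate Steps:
u = 11 (u = 7 + 4 = 11)
M = 11
(((7 + 6)*6)/(((-3*X)/(-4 + 1))) + M)**2 = (((7 + 6)*6)/(((-3*1)/(-4 + 1))) + 11)**2 = ((13*6)/((-3/(-3))) + 11)**2 = (78/((-3*(-1/3))) + 11)**2 = (78/1 + 11)**2 = (78*1 + 11)**2 = (78 + 11)**2 = 89**2 = 7921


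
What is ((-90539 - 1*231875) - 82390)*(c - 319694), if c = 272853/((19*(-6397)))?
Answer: 15729404540698780/121543 ≈ 1.2941e+11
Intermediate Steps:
c = -272853/121543 (c = 272853/(-121543) = 272853*(-1/121543) = -272853/121543 ≈ -2.2449)
((-90539 - 1*231875) - 82390)*(c - 319694) = ((-90539 - 1*231875) - 82390)*(-272853/121543 - 319694) = ((-90539 - 231875) - 82390)*(-38856840695/121543) = (-322414 - 82390)*(-38856840695/121543) = -404804*(-38856840695/121543) = 15729404540698780/121543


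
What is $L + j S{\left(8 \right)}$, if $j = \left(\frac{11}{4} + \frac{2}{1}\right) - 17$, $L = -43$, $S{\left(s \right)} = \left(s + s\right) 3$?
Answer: $-631$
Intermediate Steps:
$S{\left(s \right)} = 6 s$ ($S{\left(s \right)} = 2 s 3 = 6 s$)
$j = - \frac{49}{4}$ ($j = \left(11 \cdot \frac{1}{4} + 2 \cdot 1\right) - 17 = \left(\frac{11}{4} + 2\right) - 17 = \frac{19}{4} - 17 = - \frac{49}{4} \approx -12.25$)
$L + j S{\left(8 \right)} = -43 - \frac{49 \cdot 6 \cdot 8}{4} = -43 - 588 = -631$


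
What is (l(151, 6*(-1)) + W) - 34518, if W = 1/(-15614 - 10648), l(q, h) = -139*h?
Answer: -884609209/26262 ≈ -33684.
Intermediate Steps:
W = -1/26262 (W = 1/(-26262) = -1/26262 ≈ -3.8078e-5)
(l(151, 6*(-1)) + W) - 34518 = (-834*(-1) - 1/26262) - 34518 = (-139*(-6) - 1/26262) - 34518 = (834 - 1/26262) - 34518 = 21902507/26262 - 34518 = -884609209/26262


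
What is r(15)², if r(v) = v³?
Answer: 11390625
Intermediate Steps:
r(15)² = (15³)² = 3375² = 11390625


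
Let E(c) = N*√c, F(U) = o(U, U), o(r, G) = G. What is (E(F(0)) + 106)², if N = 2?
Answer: 11236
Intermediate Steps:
F(U) = U
E(c) = 2*√c
(E(F(0)) + 106)² = (2*√0 + 106)² = (2*0 + 106)² = (0 + 106)² = 106² = 11236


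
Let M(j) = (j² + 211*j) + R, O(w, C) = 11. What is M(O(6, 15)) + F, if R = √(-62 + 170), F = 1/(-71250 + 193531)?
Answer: 298610203/122281 + 6*√3 ≈ 2452.4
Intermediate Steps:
F = 1/122281 ≈ 8.1779e-6
R = 6*√3 (R = √108 = 6*√3 ≈ 10.392)
M(j) = j² + 6*√3 + 211*j (M(j) = (j² + 211*j) + 6*√3 = j² + 6*√3 + 211*j)
M(O(6, 15)) + F = (11² + 6*√3 + 211*11) + 1/122281 = (121 + 6*√3 + 2321) + 1/122281 = (2442 + 6*√3) + 1/122281 = 298610203/122281 + 6*√3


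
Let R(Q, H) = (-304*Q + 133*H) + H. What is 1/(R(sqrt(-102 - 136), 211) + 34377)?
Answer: 62651/3947142809 + 304*I*sqrt(238)/3947142809 ≈ 1.5873e-5 + 1.1882e-6*I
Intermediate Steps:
R(Q, H) = -304*Q + 134*H
1/(R(sqrt(-102 - 136), 211) + 34377) = 1/((-304*sqrt(-102 - 136) + 134*211) + 34377) = 1/((-304*I*sqrt(238) + 28274) + 34377) = 1/((28274 - 304*I*sqrt(238)) + 34377) = 1/(62651 - 304*I*sqrt(238))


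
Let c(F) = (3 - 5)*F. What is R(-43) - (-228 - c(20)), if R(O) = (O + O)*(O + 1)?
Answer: 3800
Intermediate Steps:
c(F) = -2*F
R(O) = 2*O*(1 + O) (R(O) = (2*O)*(1 + O) = 2*O*(1 + O))
R(-43) - (-228 - c(20)) = 2*(-43)*(1 - 43) - (-228 - (-2)*20) = 2*(-43)*(-42) - (-228 - 1*(-40)) = 3612 - (-228 + 40) = 3612 - 1*(-188) = 3612 + 188 = 3800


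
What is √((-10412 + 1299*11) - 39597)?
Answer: 2*I*√8930 ≈ 189.0*I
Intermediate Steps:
√((-10412 + 1299*11) - 39597) = √((-10412 + 14289) - 39597) = √(3877 - 39597) = √(-35720) = 2*I*√8930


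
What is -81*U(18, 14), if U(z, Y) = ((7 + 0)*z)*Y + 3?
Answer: -143127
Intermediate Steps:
U(z, Y) = 3 + 7*Y*z (U(z, Y) = (7*z)*Y + 3 = 7*Y*z + 3 = 3 + 7*Y*z)
-81*U(18, 14) = -81*(3 + 7*14*18) = -81*(3 + 1764) = -81*1767 = -143127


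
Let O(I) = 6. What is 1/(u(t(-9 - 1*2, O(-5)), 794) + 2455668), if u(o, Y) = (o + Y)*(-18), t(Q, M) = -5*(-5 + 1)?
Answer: 1/2441016 ≈ 4.0967e-7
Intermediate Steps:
t(Q, M) = 20 (t(Q, M) = -5*(-4) = 20)
u(o, Y) = -18*Y - 18*o (u(o, Y) = (Y + o)*(-18) = -18*Y - 18*o)
1/(u(t(-9 - 1*2, O(-5)), 794) + 2455668) = 1/((-18*794 - 18*20) + 2455668) = 1/((-14292 - 360) + 2455668) = 1/(-14652 + 2455668) = 1/2441016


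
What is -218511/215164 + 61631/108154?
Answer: -5186033105/11635423628 ≈ -0.44571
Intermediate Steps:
-218511/215164 + 61631/108154 = -5186033105/11635423628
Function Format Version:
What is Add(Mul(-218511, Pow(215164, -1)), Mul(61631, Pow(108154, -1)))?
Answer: Rational(-5186033105, 11635423628) ≈ -0.44571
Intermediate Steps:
Add(Mul(-218511, Pow(215164, -1)), Mul(61631, Pow(108154, -1))) = Add(Mul(-218511, Rational(1, 215164)), Mul(61631, Rational(1, 108154))) = Add(Rational(-218511, 215164), Rational(61631, 108154)) = Rational(-5186033105, 11635423628)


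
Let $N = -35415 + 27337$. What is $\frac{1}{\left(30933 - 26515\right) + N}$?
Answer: $- \frac{1}{3660} \approx -0.00027322$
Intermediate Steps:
$N = -8078$
$\frac{1}{\left(30933 - 26515\right) + N} = \frac{1}{\left(30933 - 26515\right) - 8078} = \frac{1}{4418 - 8078} = \frac{1}{-3660} = - \frac{1}{3660}$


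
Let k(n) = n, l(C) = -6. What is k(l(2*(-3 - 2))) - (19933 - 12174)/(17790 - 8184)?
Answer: -65395/9606 ≈ -6.8077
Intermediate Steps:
k(l(2*(-3 - 2))) - (19933 - 12174)/(17790 - 8184) = -6 - (19933 - 12174)/(17790 - 8184) = -6 - 7759/9606 = -65395/9606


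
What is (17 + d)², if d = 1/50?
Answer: 724201/2500 ≈ 289.68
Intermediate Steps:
d = 1/50 ≈ 0.020000
(17 + d)² = (17 + 1/50)² = (851/50)² = 724201/2500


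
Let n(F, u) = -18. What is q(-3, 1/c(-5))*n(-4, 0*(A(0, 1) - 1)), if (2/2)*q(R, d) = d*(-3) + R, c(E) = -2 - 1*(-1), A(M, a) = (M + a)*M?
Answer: 0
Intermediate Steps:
A(M, a) = M*(M + a)
c(E) = -1 (c(E) = -2 + 1 = -1)
q(R, d) = R - 3*d (q(R, d) = d*(-3) + R = -3*d + R = R - 3*d)
q(-3, 1/c(-5))*n(-4, 0*(A(0, 1) - 1)) = (-3 - 3/(-1))*(-18) = (-3 - 3*(-1))*(-18) = (-3 + 3)*(-18) = 0*(-18) = 0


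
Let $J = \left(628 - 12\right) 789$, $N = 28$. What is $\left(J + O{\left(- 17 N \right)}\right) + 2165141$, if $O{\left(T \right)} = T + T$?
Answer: $2650213$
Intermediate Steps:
$J = 486024$ ($J = 616 \cdot 789 = 486024$)
$O{\left(T \right)} = 2 T$
$\left(J + O{\left(- 17 N \right)}\right) + 2165141 = \left(486024 + 2 \left(\left(-17\right) 28\right)\right) + 2165141 = \left(486024 + 2 \left(-476\right)\right) + 2165141 = \left(486024 - 952\right) + 2165141 = 485072 + 2165141 = 2650213$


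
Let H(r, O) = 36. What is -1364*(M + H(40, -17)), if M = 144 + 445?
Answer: -852500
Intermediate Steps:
M = 589
-1364*(M + H(40, -17)) = -1364*(589 + 36) = -1364*625 = -852500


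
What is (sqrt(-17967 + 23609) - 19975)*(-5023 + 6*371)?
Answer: 55870075 - 2797*sqrt(5642) ≈ 5.5660e+7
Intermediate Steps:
(sqrt(-17967 + 23609) - 19975)*(-5023 + 6*371) = (sqrt(5642) - 19975)*(-5023 + 2226) = (-19975 + sqrt(5642))*(-2797) = 55870075 - 2797*sqrt(5642)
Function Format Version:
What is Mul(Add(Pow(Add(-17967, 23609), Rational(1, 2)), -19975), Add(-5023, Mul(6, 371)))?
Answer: Add(55870075, Mul(-2797, Pow(5642, Rational(1, 2)))) ≈ 5.5660e+7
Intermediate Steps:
Mul(Add(Pow(Add(-17967, 23609), Rational(1, 2)), -19975), Add(-5023, Mul(6, 371))) = Mul(Add(Pow(5642, Rational(1, 2)), -19975), Add(-5023, 2226)) = Mul(Add(-19975, Pow(5642, Rational(1, 2))), -2797) = Add(55870075, Mul(-2797, Pow(5642, Rational(1, 2))))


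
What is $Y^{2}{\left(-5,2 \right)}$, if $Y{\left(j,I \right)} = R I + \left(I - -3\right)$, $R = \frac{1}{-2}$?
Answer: $16$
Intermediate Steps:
$R = - \frac{1}{2} \approx -0.5$
$Y{\left(j,I \right)} = 3 + \frac{I}{2}$ ($Y{\left(j,I \right)} = - \frac{I}{2} + \left(I - -3\right) = - \frac{I}{2} + \left(I + 3\right) = - \frac{I}{2} + \left(3 + I\right) = 3 + \frac{I}{2}$)
$Y^{2}{\left(-5,2 \right)} = \left(3 + \frac{1}{2} \cdot 2\right)^{2} = \left(3 + 1\right)^{2} = 4^{2} = 16$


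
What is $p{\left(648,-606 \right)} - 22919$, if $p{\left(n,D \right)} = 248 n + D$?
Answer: $137179$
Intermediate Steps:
$p{\left(n,D \right)} = D + 248 n$
$p{\left(648,-606 \right)} - 22919 = \left(-606 + 248 \cdot 648\right) - 22919 = \left(-606 + 160704\right) - 22919 = 160098 - 22919 = 137179$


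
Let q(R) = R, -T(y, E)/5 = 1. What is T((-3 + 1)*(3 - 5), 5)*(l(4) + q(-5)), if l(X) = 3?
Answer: 10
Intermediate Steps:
T(y, E) = -5 (T(y, E) = -5*1 = -5)
T((-3 + 1)*(3 - 5), 5)*(l(4) + q(-5)) = -5*(3 - 5) = -5*(-2) = 10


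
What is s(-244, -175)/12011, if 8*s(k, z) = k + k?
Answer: -61/12011 ≈ -0.0050787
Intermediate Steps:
s(k, z) = k/4 (s(k, z) = (k + k)/8 = (2*k)/8 = k/4)
s(-244, -175)/12011 = ((¼)*(-244))/12011 = -61*1/12011 = -61/12011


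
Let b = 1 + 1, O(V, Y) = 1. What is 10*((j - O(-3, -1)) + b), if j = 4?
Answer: 50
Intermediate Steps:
b = 2
10*((j - O(-3, -1)) + b) = 10*((4 - 1*1) + 2) = 10*((4 - 1) + 2) = 10*(3 + 2) = 10*5 = 50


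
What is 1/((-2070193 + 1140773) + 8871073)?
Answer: 1/7941653 ≈ 1.2592e-7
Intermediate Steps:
1/((-2070193 + 1140773) + 8871073) = 1/(-929420 + 8871073) = 1/7941653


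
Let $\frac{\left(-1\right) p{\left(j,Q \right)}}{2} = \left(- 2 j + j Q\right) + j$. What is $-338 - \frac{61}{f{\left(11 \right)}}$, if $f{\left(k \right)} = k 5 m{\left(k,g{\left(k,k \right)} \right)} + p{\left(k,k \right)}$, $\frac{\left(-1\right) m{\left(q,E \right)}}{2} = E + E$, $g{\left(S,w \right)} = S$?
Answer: $- \frac{892259}{2640} \approx -337.98$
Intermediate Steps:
$p{\left(j,Q \right)} = 2 j - 2 Q j$ ($p{\left(j,Q \right)} = - 2 \left(\left(- 2 j + j Q\right) + j\right) = - 2 \left(\left(- 2 j + Q j\right) + j\right) = - 2 \left(- j + Q j\right) = 2 j - 2 Q j$)
$m{\left(q,E \right)} = - 4 E$ ($m{\left(q,E \right)} = - 2 \left(E + E\right) = - 2 \cdot 2 E = - 4 E$)
$f{\left(k \right)} = - 20 k^{2} + 2 k \left(1 - k\right)$ ($f{\left(k \right)} = k 5 \left(- 4 k\right) + 2 k \left(1 - k\right) = k \left(- 20 k\right) + 2 k \left(1 - k\right) = - 20 k^{2} + 2 k \left(1 - k\right)$)
$-338 - \frac{61}{f{\left(11 \right)}} = -338 - \frac{61}{2 \cdot 11 \left(1 - 121\right)} = -338 - \frac{61}{2 \cdot 11 \left(-120\right)} = -338 - \frac{61}{-2640} = -338 - - \frac{61}{2640} = -338 + \frac{61}{2640} = - \frac{892259}{2640}$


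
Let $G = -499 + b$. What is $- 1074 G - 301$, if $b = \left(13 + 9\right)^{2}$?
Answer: $15809$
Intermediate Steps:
$b = 484$ ($b = 22^{2} = 484$)
$G = -15$ ($G = -499 + 484 = -15$)
$- 1074 G - 301 = \left(-1074\right) \left(-15\right) - 301 = 16110 - 301 = 15809$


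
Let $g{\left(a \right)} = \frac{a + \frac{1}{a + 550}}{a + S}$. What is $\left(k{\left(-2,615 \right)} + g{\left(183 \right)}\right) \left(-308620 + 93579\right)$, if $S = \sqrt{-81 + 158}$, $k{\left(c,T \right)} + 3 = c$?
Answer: $\frac{5263524150440}{6122749} + \frac{7211399935 \sqrt{77}}{6122749} \approx 8.7 \cdot 10^{5}$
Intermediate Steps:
$k{\left(c,T \right)} = -3 + c$
$S = \sqrt{77} \approx 8.775$
$g{\left(a \right)} = \frac{a + \frac{1}{550 + a}}{a + \sqrt{77}}$ ($g{\left(a \right)} = \frac{a + \frac{1}{a + 550}}{a + \sqrt{77}} = \frac{a + \frac{1}{550 + a}}{a + \sqrt{77}}$)
$\left(k{\left(-2,615 \right)} + g{\left(183 \right)}\right) \left(-308620 + 93579\right) = \left(\left(-3 - 2\right) + \frac{1 + 183^{2} + 550 \cdot 183}{183^{2} + 550 \cdot 183 + 550 \sqrt{77} + 183 \sqrt{77}}\right) \left(-308620 + 93579\right) = \left(-5 + \frac{1 + 33489 + 100650}{33489 + 100650 + 550 \sqrt{77} + 183 \sqrt{77}}\right) \left(-215041\right) = \left(-5 + \frac{1}{134139 + 733 \sqrt{77}} \cdot 134140\right) \left(-215041\right) = \left(-5 + \frac{134140}{134139 + 733 \sqrt{77}}\right) \left(-215041\right) = 1075205 - \frac{28845599740}{134139 + 733 \sqrt{77}}$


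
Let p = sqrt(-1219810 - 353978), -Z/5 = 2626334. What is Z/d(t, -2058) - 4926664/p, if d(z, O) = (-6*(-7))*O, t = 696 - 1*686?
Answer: 6565835/43218 + 2463332*I*sqrt(393447)/393447 ≈ 151.92 + 3927.2*I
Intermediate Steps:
Z = -13131670 (Z = -5*2626334 = -13131670)
p = 2*I*sqrt(393447) (p = sqrt(-1573788) = 2*I*sqrt(393447) ≈ 1254.5*I)
t = 10 (t = 696 - 686 = 10)
d(z, O) = 42*O
Z/d(t, -2058) - 4926664/p = -13131670/(42*(-2058)) - 4926664*(-I*sqrt(393447)/786894) = -13131670/(-86436) - (-2463332)*I*sqrt(393447)/393447 = -13131670*(-1/86436) + 2463332*I*sqrt(393447)/393447 = 6565835/43218 + 2463332*I*sqrt(393447)/393447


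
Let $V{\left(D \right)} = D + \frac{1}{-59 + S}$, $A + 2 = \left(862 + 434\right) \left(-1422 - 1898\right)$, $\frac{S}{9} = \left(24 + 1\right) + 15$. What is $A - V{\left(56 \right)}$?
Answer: $- \frac{1295136179}{301} \approx -4.3028 \cdot 10^{6}$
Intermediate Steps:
$S = 360$ ($S = 9 \left(\left(24 + 1\right) + 15\right) = 9 \left(25 + 15\right) = 9 \cdot 40 = 360$)
$A = -4302722$ ($A = -2 + \left(862 + 434\right) \left(-1422 - 1898\right) = -2 + 1296 \left(-3320\right) = -2 - 4302720 = -4302722$)
$V{\left(D \right)} = \frac{1}{301} + D$ ($V{\left(D \right)} = D + \frac{1}{-59 + 360} = D + \frac{1}{301} = \frac{1}{301} + D$)
$A - V{\left(56 \right)} = -4302722 - \left(\frac{1}{301} + 56\right) = -4302722 - \frac{16857}{301} = - \frac{1295136179}{301}$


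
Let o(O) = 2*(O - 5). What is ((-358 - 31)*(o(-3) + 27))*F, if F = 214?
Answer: -915706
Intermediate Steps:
o(O) = -10 + 2*O (o(O) = 2*(-5 + O) = -10 + 2*O)
((-358 - 31)*(o(-3) + 27))*F = ((-358 - 31)*((-10 + 2*(-3)) + 27))*214 = -389*((-10 - 6) + 27)*214 = -389*(-16 + 27)*214 = -389*11*214 = -4279*214 = -915706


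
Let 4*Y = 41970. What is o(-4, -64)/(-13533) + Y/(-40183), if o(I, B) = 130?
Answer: -22649045/83661006 ≈ -0.27072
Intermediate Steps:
Y = 20985/2 (Y = (1/4)*41970 = 20985/2 ≈ 10493.)
o(-4, -64)/(-13533) + Y/(-40183) = 130/(-13533) + (20985/2)/(-40183) = 130*(-1/13533) + (20985/2)*(-1/40183) = -10/1041 - 20985/80366 = -22649045/83661006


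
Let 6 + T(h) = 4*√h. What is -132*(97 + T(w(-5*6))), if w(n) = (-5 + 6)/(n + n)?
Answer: -12012 - 88*I*√15/5 ≈ -12012.0 - 68.165*I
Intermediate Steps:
w(n) = 1/(2*n)
T(h) = -6 + 4*√h
-132*(97 + T(w(-5*6))) = -132*(97 + (-6 + 4*√(1/(2*((-5*6)))))) = -132*(97 + (-6 + 4*√((½)/(-30)))) = -132*(97 + (-6 + 4*√((½)*(-1/30)))) = -132*(97 + (-6 + 4*√(-1/60))) = -132*(97 + (-6 + 4*(I*√15/30))) = -132*(97 + (-6 + 2*I*√15/15)) = -132*(91 + 2*I*√15/15) = -12012 - 88*I*√15/5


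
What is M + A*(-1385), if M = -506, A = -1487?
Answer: 2058989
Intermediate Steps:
M + A*(-1385) = -506 - 1487*(-1385) = -506 + 2059495 = 2058989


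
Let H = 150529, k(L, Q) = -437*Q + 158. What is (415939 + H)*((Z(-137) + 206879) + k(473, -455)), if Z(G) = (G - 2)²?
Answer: 240858228324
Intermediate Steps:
Z(G) = (-2 + G)²
k(L, Q) = 158 - 437*Q
(415939 + H)*((Z(-137) + 206879) + k(473, -455)) = (415939 + 150529)*(((-2 - 137)² + 206879) + (158 - 437*(-455))) = 566468*(((-139)² + 206879) + (158 + 198835)) = 566468*((19321 + 206879) + 198993) = 566468*(226200 + 198993) = 566468*425193 = 240858228324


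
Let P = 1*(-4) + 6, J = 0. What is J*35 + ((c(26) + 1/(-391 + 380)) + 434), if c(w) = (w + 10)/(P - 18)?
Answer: 18993/44 ≈ 431.66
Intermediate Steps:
P = 2 (P = -4 + 6 = 2)
c(w) = -5/8 - w/16 (c(w) = (w + 10)/(2 - 18) = (10 + w)/(-16) = (10 + w)*(-1/16) = -5/8 - w/16)
J*35 + ((c(26) + 1/(-391 + 380)) + 434) = 0*35 + (((-5/8 - 1/16*26) + 1/(-391 + 380)) + 434) = 0 + (((-5/8 - 13/8) + 1/(-11)) + 434) = 0 + ((-9/4 - 1/11) + 434) = 0 + (-103/44 + 434) = 0 + 18993/44 = 18993/44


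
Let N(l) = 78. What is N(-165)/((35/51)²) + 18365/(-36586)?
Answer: 7399997383/44817850 ≈ 165.11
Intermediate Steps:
N(-165)/((35/51)²) + 18365/(-36586) = 78/((35/51)²) + 18365/(-36586) = 78/((35*(1/51))²) + 18365*(-1/36586) = 78/((35/51)²) - 18365/36586 = 78/(1225/2601) - 18365/36586 = 78*(2601/1225) - 18365/36586 = 202878/1225 - 18365/36586 = 7399997383/44817850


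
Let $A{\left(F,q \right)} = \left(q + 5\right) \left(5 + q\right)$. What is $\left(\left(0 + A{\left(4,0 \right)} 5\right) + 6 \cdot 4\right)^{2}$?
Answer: $22201$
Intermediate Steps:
$A{\left(F,q \right)} = \left(5 + q\right)^{2}$ ($A{\left(F,q \right)} = \left(5 + q\right) \left(5 + q\right) = \left(5 + q\right)^{2}$)
$\left(\left(0 + A{\left(4,0 \right)} 5\right) + 6 \cdot 4\right)^{2} = \left(\left(0 + \left(5 + 0\right)^{2} \cdot 5\right) + 6 \cdot 4\right)^{2} = \left(\left(0 + 5^{2} \cdot 5\right) + 24\right)^{2} = \left(\left(0 + 25 \cdot 5\right) + 24\right)^{2} = \left(\left(0 + 125\right) + 24\right)^{2} = \left(125 + 24\right)^{2} = 149^{2} = 22201$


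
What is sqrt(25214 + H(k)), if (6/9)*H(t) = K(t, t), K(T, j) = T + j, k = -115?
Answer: sqrt(24869) ≈ 157.70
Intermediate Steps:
H(t) = 3*t (H(t) = 3*(t + t)/2 = 3*(2*t)/2 = 3*t)
sqrt(25214 + H(k)) = sqrt(25214 + 3*(-115)) = sqrt(25214 - 345) = sqrt(24869)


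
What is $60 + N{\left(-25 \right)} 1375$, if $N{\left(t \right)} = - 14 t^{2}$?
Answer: $-12031190$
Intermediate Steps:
$60 + N{\left(-25 \right)} 1375 = 60 + - 14 \left(-25\right)^{2} \cdot 1375 = 60 + \left(-14\right) 625 \cdot 1375 = 60 - 12031250 = -12031190$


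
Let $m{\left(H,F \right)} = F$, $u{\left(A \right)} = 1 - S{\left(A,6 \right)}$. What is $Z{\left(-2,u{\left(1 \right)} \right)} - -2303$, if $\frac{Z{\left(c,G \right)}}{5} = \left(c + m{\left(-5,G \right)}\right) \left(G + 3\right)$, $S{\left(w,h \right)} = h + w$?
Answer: $2423$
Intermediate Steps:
$u{\left(A \right)} = -5 - A$ ($u{\left(A \right)} = 1 - \left(6 + A\right) = -5 - A$)
$Z{\left(c,G \right)} = 5 \left(3 + G\right) \left(G + c\right)$ ($Z{\left(c,G \right)} = 5 \left(c + G\right) \left(G + 3\right) = 5 \left(G + c\right) \left(3 + G\right) = 5 \left(3 + G\right) \left(G + c\right)$)
$Z{\left(-2,u{\left(1 \right)} \right)} - -2303 = \left(5 \left(-5 - 1\right)^{2} + 15 \left(-5 - 1\right) + 15 \left(-2\right) + 5 \left(-5 - 1\right) \left(-2\right)\right) - -2303 = \left(5 \left(-5 - 1\right)^{2} + 15 \left(-5 - 1\right) - 30 + 5 \left(-5 - 1\right) \left(-2\right)\right) + 2303 = \left(5 \left(-6\right)^{2} + 15 \left(-6\right) - 30 + 5 \left(-6\right) \left(-2\right)\right) + 2303 = \left(5 \cdot 36 - 90 - 30 + 60\right) + 2303 = \left(180 - 90 - 30 + 60\right) + 2303 = 120 + 2303 = 2423$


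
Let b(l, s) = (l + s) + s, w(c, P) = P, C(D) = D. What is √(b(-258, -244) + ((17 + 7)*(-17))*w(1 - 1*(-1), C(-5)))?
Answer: √1294 ≈ 35.972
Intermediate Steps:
b(l, s) = l + 2*s
√(b(-258, -244) + ((17 + 7)*(-17))*w(1 - 1*(-1), C(-5))) = √((-258 + 2*(-244)) + ((17 + 7)*(-17))*(-5)) = √((-258 - 488) + (24*(-17))*(-5)) = √(-746 - 408*(-5)) = √(-746 + 2040) = √1294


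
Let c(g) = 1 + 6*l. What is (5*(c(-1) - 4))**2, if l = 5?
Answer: 18225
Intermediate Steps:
c(g) = 31 (c(g) = 1 + 6*5 = 1 + 30 = 31)
(5*(c(-1) - 4))**2 = (5*(31 - 4))**2 = (5*27)**2 = 135**2 = 18225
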